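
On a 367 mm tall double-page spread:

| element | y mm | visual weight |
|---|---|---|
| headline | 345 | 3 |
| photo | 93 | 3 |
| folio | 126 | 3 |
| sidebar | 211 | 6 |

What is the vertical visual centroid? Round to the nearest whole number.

y ≈ 197

Weights sum to 3 + 3 + 3 + 6 = 15.
Σw·y = 3·345 + 3·93 + 3·126 + 6·211 = 2958, so ȳ = 2958/15 ≈ 197.20.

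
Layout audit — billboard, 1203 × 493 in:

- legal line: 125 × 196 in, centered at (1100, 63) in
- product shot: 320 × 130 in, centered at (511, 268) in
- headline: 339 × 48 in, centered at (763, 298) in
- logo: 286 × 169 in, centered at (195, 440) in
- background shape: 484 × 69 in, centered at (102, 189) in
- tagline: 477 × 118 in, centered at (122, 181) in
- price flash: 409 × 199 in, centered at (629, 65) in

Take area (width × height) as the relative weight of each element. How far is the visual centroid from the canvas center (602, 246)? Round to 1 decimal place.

≈ 172.2 in

Areas: legal line 125·196 = 24500, product shot 320·130 = 41600, headline 339·48 = 16272, logo 286·169 = 48334, background shape 484·69 = 33396, tagline 477·118 = 56286, price flash 409·199 = 81391. Total weight = 301779.
x: moment 131516489 / weight 301779 ≈ 435.80
Σw·y = 60598341; ȳ = 60598341/301779 ≈ 200.80.
Relative to (602, 246): Δ = (-166.20, -45.20); |Δ| = √(-166.20² + -45.20²) ≈ 172.23.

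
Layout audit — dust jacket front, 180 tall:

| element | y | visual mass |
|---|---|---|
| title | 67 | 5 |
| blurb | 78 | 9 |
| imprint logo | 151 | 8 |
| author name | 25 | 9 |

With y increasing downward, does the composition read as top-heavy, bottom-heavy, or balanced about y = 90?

top-heavy

Total weight = 5 + 9 + 8 + 9 = 31.
y: (5·67 + 9·78 + 8·151 + 9·25) / 31 = 2470 / 31 ≈ 79.68
79.7 lies above (smaller y than) the midline 90, so the layout is top-heavy.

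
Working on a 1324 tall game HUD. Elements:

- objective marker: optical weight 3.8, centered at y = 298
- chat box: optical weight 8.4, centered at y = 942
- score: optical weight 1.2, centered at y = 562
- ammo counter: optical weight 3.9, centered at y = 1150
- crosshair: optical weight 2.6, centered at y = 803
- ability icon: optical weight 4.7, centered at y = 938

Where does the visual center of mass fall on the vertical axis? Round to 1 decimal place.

y ≈ 841.5

Weights sum to 3.8 + 8.4 + 1.2 + 3.9 + 2.6 + 4.7 = 24.6.
Σw·y = 20701.0; ȳ = 20701.0/24.6 ≈ 841.50.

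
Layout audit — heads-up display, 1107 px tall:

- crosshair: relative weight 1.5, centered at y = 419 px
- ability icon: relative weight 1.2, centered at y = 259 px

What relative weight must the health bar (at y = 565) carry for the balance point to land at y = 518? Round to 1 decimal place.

Existing Σw = 2.7 (1.5 + 1.2); existing moment 1.5·419 + 1.2·259 = 939.3.
Set Σw·y/Σw = 518: (939.3 + 565w) = 518·(2.7 + w).
Rearranging, w·(565 − 518) = 518·2.7 − 939.3 = 459.3, so w ≈ 459.3/47 = 9.77.

w ≈ 9.8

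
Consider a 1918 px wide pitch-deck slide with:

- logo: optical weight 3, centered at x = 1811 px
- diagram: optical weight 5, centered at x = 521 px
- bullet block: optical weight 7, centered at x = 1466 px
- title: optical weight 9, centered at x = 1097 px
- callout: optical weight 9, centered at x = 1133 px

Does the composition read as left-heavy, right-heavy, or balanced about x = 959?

right-heavy

Weights sum to 3 + 5 + 7 + 9 + 9 = 33.
Σw·x = 3·1811 + 5·521 + 7·1466 + 9·1097 + 9·1133 = 38370, so x̄ = 38370/33 ≈ 1162.73.
1162.7 vs midline 959 → right-heavy.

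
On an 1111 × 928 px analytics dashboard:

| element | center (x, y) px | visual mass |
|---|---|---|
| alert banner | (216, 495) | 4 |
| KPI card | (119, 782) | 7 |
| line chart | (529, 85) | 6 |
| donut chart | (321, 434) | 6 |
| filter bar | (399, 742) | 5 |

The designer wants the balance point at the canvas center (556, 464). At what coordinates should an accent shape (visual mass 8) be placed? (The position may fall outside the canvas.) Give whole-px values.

After adding the accent shape, total weight = 4 + 7 + 6 + 6 + 5 + 8 = 36.
x: target moment 36×556 = 20016; current 4·216 + 7·119 + 6·529 + 6·321 + 5·399 = 8792; the accent shape supplies 11224, so x = 11224/8 ≈ 1403.00.
y: target moment 36×464 = 16704; current 4·495 + 7·782 + 6·85 + 6·434 + 5·742 = 14278; the accent shape supplies 2426, so y = 2426/8 ≈ 303.25.

(1403, 303)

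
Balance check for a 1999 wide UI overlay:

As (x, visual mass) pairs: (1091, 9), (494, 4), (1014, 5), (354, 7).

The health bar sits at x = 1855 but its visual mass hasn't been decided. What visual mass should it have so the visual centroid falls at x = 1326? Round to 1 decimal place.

Known weights sum to 9 + 4 + 5 + 7 = 25; their moment is 9·1091 + 4·494 + 5·1014 + 7·354 = 19343.
Set Σw·x/Σw = 1326: (19343 + 1855w) = 1326·(25 + w).
Solving: w = (1326·25 − 19343) / (1855 − 1326) = 13807 / 529 ≈ 26.10.

w ≈ 26.1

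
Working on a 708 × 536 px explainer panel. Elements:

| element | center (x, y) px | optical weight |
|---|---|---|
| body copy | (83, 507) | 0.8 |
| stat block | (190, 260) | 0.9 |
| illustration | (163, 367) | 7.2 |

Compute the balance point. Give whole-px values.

Σw = 0.8 + 0.9 + 7.2 = 8.9.
Σw·x = 0.8·83 + 0.9·190 + 7.2·163 = 1411.0, so x̄ = 1411.0/8.9 ≈ 158.54.
Σw·y = 0.8·507 + 0.9·260 + 7.2·367 = 3282.0, so ȳ = 3282.0/8.9 ≈ 368.76.

(159, 369)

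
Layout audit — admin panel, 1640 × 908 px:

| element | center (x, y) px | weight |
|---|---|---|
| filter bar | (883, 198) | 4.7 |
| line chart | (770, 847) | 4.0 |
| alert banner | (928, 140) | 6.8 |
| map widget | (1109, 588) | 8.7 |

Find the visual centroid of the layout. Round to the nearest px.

Σw = 4.7 + 4.0 + 6.8 + 8.7 = 24.2.
x-moment: 4.7·883 + 4.0·770 + 6.8·928 + 8.7·1109 = 23188.8; centroid 23188.8/24.2 ≈ 958.21.
y-moment: 4.7·198 + 4.0·847 + 6.8·140 + 8.7·588 = 10386.2; centroid 10386.2/24.2 ≈ 429.18.

(958, 429)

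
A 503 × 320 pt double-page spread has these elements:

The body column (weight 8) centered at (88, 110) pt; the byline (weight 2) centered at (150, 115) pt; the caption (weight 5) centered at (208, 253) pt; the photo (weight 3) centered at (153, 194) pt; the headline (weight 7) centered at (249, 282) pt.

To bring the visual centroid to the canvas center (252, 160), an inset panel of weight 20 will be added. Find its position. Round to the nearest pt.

New total weight: (8 + 2 + 5 + 3 + 7) + 20 = 45.
x: target moment 45×252 = 11340; current 8·88 + 2·150 + 5·208 + 3·153 + 7·249 = 4246; the inset panel supplies 7094, so x = 7094/20 ≈ 354.70.
y: target moment 45×160 = 7200; current 8·110 + 2·115 + 5·253 + 3·194 + 7·282 = 4931; the inset panel supplies 2269, so y = 2269/20 ≈ 113.45.

(355, 113)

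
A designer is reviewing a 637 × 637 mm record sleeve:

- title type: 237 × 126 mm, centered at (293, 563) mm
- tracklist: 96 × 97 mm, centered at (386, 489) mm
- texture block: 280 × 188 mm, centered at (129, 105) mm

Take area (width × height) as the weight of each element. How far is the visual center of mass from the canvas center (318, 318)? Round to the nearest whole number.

≈ 112 mm

Taking area as weight: title type 237·126 = 29862, tracklist 96·97 = 9312, texture block 280·188 = 52640. Sum 91814.
x-moment: 29862·293 + 9312·386 + 52640·129 = 19134558; centroid 19134558/91814 ≈ 208.41.
y-moment: 29862·563 + 9312·489 + 52640·105 = 26893074; centroid 26893074/91814 ≈ 292.91.
Relative to (318, 318): Δ = (-109.59, -25.09); |Δ| = √(-109.59² + -25.09²) ≈ 112.43.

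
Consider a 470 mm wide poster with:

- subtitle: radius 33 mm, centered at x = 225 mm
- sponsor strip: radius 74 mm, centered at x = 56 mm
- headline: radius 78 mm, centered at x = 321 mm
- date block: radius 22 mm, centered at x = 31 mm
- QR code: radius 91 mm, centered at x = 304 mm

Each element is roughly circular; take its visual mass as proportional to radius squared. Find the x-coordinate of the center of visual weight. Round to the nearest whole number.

r² weights: subtitle 33² = 1089, sponsor strip 74² = 5476, headline 78² = 6084, date block 22² = 484, QR code 91² = 8281. Total = 21414.
x: (1089·225 + 5476·56 + 6084·321 + 484·31 + 8281·304) / 21414 = 5037073 / 21414 ≈ 235.22

x ≈ 235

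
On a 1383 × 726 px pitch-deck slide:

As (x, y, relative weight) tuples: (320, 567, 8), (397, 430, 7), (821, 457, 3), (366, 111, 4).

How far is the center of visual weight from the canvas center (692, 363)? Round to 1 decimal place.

≈ 277.9 px

Weights sum to 8 + 7 + 3 + 4 = 22.
x-moment: 8·320 + 7·397 + 3·821 + 4·366 = 9266; centroid 9266/22 ≈ 421.18.
y-moment: 8·567 + 7·430 + 3·457 + 4·111 = 9361; centroid 9361/22 ≈ 425.50.
From (692, 363): dx = -270.82, dy = 62.50, so the distance is √(dx²+dy²) ≈ 277.94.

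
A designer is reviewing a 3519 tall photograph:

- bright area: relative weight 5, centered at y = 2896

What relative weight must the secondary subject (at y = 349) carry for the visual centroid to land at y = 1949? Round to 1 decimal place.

w ≈ 3.0

The single fixed element contributes weight 5, moment 5·2896 = 14480.
Balance at y = 1949 requires (14480 + w·349) / (5 + w) = 1949.
Solving: w = (1949·5 − 14480) / (349 − 1949) = -4735 / -1600 ≈ 2.96.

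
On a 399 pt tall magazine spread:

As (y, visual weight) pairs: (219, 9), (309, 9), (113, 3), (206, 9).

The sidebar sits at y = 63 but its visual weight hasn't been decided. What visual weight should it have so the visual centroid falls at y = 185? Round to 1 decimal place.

w ≈ 11.4

Existing Σw = 30 (9 + 9 + 3 + 9); existing moment 9·219 + 9·309 + 3·113 + 9·206 = 6945.
Set Σw·y/Σw = 185: (6945 + 63w) = 185·(30 + w).
Rearranging, w·(63 − 185) = 185·30 − 6945 = -1395, so w ≈ -1395/-122 = 11.43.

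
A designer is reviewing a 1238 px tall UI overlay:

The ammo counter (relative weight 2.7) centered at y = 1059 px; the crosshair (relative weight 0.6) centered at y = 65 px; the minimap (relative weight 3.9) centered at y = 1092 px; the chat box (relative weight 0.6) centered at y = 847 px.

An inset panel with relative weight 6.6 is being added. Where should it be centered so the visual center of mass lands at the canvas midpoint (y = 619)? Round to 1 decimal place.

After adding the inset panel, total weight = 2.7 + 0.6 + 3.9 + 0.6 + 6.6 = 14.4.
y: target moment 14.4×619 = 8913.6; current 2.7·1059 + 0.6·65 + 3.9·1092 + 0.6·847 = 7665.3; the inset panel supplies 1248.3, so y = 1248.3/6.6 ≈ 189.14.

y ≈ 189.1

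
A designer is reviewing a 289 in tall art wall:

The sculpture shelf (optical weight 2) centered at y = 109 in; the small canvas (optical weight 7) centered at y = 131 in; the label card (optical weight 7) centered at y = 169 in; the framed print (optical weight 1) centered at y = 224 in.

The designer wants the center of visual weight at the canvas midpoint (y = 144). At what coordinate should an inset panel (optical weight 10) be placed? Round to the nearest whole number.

y ≈ 135

New total weight: (2 + 7 + 7 + 1) + 10 = 27.
y: need Σw·y = 27·144 = 3888. Existing = 2·109 + 7·131 + 7·169 + 1·224 = 2542. Remainder 1346 / 10 ≈ 134.60.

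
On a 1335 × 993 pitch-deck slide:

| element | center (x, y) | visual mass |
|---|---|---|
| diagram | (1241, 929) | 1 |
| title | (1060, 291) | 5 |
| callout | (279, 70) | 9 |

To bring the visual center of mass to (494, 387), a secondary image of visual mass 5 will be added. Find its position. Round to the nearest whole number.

With the secondary image, Σw becomes 1 + 5 + 9 + 5 = 20.
x: need Σw·x = 20·494 = 9880. Existing = 1·1241 + 5·1060 + 9·279 = 9052. Remainder 828 / 5 ≈ 165.60.
y: need Σw·y = 20·387 = 7740. Existing = 1·929 + 5·291 + 9·70 = 3014. Remainder 4726 / 5 ≈ 945.20.

(166, 945)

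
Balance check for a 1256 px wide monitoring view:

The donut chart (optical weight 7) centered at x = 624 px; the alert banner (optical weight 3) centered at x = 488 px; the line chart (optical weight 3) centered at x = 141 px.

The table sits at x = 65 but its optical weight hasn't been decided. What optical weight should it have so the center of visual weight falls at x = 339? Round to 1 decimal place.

Fixed elements: Σw = 7 + 3 + 3 = 13, Σw·x = 7·624 + 3·488 + 3·141 = 6255.
Set Σw·x/Σw = 339: (6255 + 65w) = 339·(13 + w).
Rearranging, w·(65 − 339) = 339·13 − 6255 = -1848, so w ≈ -1848/-274 = 6.74.

w ≈ 6.7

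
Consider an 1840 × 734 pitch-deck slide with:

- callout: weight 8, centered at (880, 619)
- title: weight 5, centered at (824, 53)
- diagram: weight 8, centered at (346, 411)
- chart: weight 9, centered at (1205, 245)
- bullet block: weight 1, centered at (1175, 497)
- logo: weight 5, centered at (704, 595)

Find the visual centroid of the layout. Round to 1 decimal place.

Σw = 8 + 5 + 8 + 9 + 1 + 5 = 36.
Σw·x = 8·880 + 5·824 + 8·346 + 9·1205 + 1·1175 + 5·704 = 29468, so x̄ = 29468/36 ≈ 818.56.
Σw·y = 8·619 + 5·53 + 8·411 + 9·245 + 1·497 + 5·595 = 14182, so ȳ = 14182/36 ≈ 393.94.

(818.6, 393.9)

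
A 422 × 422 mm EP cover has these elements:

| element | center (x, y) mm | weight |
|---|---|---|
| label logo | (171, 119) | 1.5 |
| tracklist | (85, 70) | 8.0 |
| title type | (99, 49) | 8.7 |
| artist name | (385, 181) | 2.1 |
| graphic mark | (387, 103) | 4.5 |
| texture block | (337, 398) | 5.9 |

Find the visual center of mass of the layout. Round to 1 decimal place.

Σw = 1.5 + 8.0 + 8.7 + 2.1 + 4.5 + 5.9 = 30.7.
Σw·x = 6336.1; x̄ = 6336.1/30.7 ≈ 206.39.
Σw·y = 4356.6; ȳ = 4356.6/30.7 ≈ 141.91.

(206.4, 141.9)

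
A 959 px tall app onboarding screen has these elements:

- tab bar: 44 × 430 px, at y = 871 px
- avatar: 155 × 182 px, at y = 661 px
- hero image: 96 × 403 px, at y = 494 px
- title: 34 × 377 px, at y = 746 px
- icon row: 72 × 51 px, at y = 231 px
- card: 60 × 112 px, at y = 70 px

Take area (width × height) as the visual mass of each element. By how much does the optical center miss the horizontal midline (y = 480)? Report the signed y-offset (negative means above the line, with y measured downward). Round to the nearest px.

≈ 117 px

Taking area as weight: tab bar 44·430 = 18920, avatar 155·182 = 28210, hero image 96·403 = 38688, title 34·377 = 12818, icon row 72·51 = 3672, card 60·112 = 6720. Sum 109028.
y-moment: 18920·871 + 28210·661 + 38688·494 + 12818·746 + 3672·231 + 6720·70 = 65118862; centroid 65118862/109028 ≈ 597.27.
Difference: 597.27 − 480 ≈ 117.27.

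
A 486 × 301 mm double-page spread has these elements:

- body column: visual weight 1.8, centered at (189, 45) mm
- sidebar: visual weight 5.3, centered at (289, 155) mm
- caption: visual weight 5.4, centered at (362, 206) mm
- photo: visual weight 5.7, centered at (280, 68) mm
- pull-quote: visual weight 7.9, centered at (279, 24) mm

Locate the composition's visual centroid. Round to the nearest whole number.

Σw = 1.8 + 5.3 + 5.4 + 5.7 + 7.9 = 26.1.
x-moment: 1.8·189 + 5.3·289 + 5.4·362 + 5.7·280 + 7.9·279 = 7626.8; centroid 7626.8/26.1 ≈ 292.21.
y-moment: 1.8·45 + 5.3·155 + 5.4·206 + 5.7·68 + 7.9·24 = 2592.1; centroid 2592.1/26.1 ≈ 99.31.

(292, 99)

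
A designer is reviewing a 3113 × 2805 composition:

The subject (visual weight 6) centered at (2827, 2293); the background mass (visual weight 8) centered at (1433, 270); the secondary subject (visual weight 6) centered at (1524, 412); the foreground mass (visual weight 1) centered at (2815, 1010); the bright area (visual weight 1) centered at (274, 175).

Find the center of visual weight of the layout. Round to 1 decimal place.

Σw = 6 + 8 + 6 + 1 + 1 = 22.
x-moment: 6·2827 + 8·1433 + 6·1524 + 1·2815 + 1·274 = 40659; centroid 40659/22 ≈ 1848.14.
y-moment: 6·2293 + 8·270 + 6·412 + 1·1010 + 1·175 = 19575; centroid 19575/22 ≈ 889.77.

(1848.1, 889.8)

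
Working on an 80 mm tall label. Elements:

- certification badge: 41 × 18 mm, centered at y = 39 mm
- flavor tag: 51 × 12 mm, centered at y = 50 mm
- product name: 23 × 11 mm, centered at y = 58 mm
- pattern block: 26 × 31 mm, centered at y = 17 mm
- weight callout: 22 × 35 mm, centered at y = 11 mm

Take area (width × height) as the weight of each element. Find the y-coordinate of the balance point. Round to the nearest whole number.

y ≈ 30

Areas → weights: certification badge 41·18 = 738, flavor tag 51·12 = 612, product name 23·11 = 253, pattern block 26·31 = 806, weight callout 22·35 = 770; Σw = 3179.
y: (738·39 + 612·50 + 253·58 + 806·17 + 770·11) / 3179 = 96228 / 3179 ≈ 30.27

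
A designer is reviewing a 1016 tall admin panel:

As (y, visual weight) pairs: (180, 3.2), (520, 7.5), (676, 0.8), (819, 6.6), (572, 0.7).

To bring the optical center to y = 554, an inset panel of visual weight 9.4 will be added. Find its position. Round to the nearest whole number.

y ≈ 511

New total weight: (3.2 + 7.5 + 0.8 + 6.6 + 0.7) + 9.4 = 28.2.
y: need Σw·y = 28.2·554 = 15622.8. Existing = 3.2·180 + 7.5·520 + 0.8·676 + 6.6·819 + 0.7·572 = 10822.6. Remainder 4800.2 / 9.4 ≈ 510.66.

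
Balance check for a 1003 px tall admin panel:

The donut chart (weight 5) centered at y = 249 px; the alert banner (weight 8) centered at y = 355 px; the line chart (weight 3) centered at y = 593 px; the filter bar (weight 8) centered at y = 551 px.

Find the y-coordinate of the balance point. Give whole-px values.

Σw = 5 + 8 + 3 + 8 = 24.
y-moment: 5·249 + 8·355 + 3·593 + 8·551 = 10272; centroid 10272/24 ≈ 428.00.

y ≈ 428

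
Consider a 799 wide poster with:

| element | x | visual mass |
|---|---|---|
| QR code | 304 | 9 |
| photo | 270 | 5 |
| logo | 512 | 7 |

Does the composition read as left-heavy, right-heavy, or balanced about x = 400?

left-heavy

Total weight = 9 + 5 + 7 = 21.
x: (9·304 + 5·270 + 7·512) / 21 = 7670 / 21 ≈ 365.24
365.2 vs midline 400 → left-heavy.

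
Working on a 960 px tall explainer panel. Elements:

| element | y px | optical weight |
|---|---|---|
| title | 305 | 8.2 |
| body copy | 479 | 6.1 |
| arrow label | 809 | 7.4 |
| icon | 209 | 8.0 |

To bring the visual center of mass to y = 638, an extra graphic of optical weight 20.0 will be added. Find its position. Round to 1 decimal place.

With the extra graphic, Σw becomes 8.2 + 6.1 + 7.4 + 8.0 + 20.0 = 49.7.
y: target moment 49.7×638 = 31708.6; current 8.2·305 + 6.1·479 + 7.4·809 + 8.0·209 = 13081.5; the extra graphic supplies 18627.1, so y = 18627.1/20.0 ≈ 931.36.

y ≈ 931.4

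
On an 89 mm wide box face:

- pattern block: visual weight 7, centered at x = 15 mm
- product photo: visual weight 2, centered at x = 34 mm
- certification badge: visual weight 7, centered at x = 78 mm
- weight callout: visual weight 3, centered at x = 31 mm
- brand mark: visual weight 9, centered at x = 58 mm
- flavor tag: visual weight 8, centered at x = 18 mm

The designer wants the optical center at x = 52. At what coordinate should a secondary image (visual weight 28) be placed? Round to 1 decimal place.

x ≈ 66.1

New total weight: (7 + 2 + 7 + 3 + 9 + 8) + 28 = 64.
Along x: (1478 + 28·x) / 64 = 52 (existing moment 7·15 + 2·34 + 7·78 + 3·31 + 9·58 + 8·18 = 1478) ⇒ x = (3328 − 1478) / 28 ≈ 66.07.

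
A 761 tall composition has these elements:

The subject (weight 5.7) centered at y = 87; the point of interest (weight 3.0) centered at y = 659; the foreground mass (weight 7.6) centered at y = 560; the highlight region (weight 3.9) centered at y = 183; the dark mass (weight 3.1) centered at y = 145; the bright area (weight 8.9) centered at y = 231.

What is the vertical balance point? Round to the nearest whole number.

Total weight = 5.7 + 3.0 + 7.6 + 3.9 + 3.1 + 8.9 = 32.2.
Σw·y = 5.7·87 + 3.0·659 + 7.6·560 + 3.9·183 + 3.1·145 + 8.9·231 = 9948.0, so ȳ = 9948.0/32.2 ≈ 308.94.

y ≈ 309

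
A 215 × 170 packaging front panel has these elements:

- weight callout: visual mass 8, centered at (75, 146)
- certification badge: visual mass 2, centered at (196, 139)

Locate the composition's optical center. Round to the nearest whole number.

(99, 145)

Total weight = 8 + 2 = 10.
x-moment: 8·75 + 2·196 = 992; centroid 992/10 ≈ 99.20.
y-moment: 8·146 + 2·139 = 1446; centroid 1446/10 ≈ 144.60.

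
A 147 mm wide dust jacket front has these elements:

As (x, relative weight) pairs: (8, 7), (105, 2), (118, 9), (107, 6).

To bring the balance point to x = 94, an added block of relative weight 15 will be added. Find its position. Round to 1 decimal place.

x ≈ 113.1

After adding the added block, total weight = 7 + 2 + 9 + 6 + 15 = 39.
Along x: (1970 + 15·x) / 39 = 94 (existing moment 7·8 + 2·105 + 9·118 + 6·107 = 1970) ⇒ x = (3666 − 1970) / 15 ≈ 113.07.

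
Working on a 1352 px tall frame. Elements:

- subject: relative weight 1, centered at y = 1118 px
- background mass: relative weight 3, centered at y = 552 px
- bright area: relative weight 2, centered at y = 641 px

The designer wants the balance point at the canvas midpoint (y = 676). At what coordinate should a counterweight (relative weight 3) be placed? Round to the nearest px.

With the counterweight, Σw becomes 1 + 3 + 2 + 3 = 9.
y: target moment 9×676 = 6084; current 1·1118 + 3·552 + 2·641 = 4056; the counterweight supplies 2028, so y = 2028/3 ≈ 676.00.

y ≈ 676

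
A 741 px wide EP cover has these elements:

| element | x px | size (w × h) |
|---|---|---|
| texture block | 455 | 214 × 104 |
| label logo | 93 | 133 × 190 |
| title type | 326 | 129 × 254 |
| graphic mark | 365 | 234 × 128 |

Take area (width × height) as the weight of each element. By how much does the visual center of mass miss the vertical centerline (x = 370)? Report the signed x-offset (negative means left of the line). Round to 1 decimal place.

Areas → weights: texture block 214·104 = 22256, label logo 133·190 = 25270, title type 129·254 = 32766, graphic mark 234·128 = 29952; Σw = 110244.
x-moment: 22256·455 + 25270·93 + 32766·326 + 29952·365 = 34090786; centroid 34090786/110244 ≈ 309.23.
Offset from x = 370: 309.23 − 370 ≈ -60.77.

≈ -60.8 px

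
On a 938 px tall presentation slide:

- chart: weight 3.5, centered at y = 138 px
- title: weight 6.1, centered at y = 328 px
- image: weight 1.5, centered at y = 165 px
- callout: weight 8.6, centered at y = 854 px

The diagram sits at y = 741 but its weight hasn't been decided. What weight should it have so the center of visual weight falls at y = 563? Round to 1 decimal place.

Fixed elements: Σw = 3.5 + 6.1 + 1.5 + 8.6 = 19.7, Σw·y = 3.5·138 + 6.1·328 + 1.5·165 + 8.6·854 = 10075.7.
Balance at y = 563 requires (10075.7 + w·741) / (19.7 + w) = 563.
So w = (563·19.7 − 10075.7)/(741 − 563) = 1015.4/178 ≈ 5.70.

w ≈ 5.7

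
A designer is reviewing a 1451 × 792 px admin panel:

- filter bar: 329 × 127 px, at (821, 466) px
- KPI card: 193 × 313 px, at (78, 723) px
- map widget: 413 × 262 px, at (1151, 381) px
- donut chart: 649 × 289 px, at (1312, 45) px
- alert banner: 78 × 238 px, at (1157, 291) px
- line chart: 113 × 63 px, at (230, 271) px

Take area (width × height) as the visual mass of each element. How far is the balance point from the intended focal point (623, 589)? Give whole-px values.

≈ 502 px

Areas → weights: filter bar 329·127 = 41783, KPI card 193·313 = 60409, map widget 413·262 = 108206, donut chart 649·289 = 187561, alert banner 78·238 = 18564, line chart 113·63 = 7119; Σw = 423642.
Σw·x = 41783·821 + 60409·78 + 108206·1151 + 187561·1312 + 18564·1157 + 7119·230 = 432756801, so x̄ = 432756801/423642 ≈ 1021.52.
Σw·y = 41783·466 + 60409·723 + 108206·381 + 187561·45 + 18564·291 + 7119·271 = 120144689, so ȳ = 120144689/423642 ≈ 283.60.
Offset from (623, 589): Δx ≈ 398.52, Δy ≈ -305.40; distance = √(Δx² + Δy²) ≈ 502.08.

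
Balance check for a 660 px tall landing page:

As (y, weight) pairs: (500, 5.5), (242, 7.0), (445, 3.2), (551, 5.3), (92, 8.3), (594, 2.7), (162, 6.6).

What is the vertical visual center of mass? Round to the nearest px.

y ≈ 317

Σw = 5.5 + 7.0 + 3.2 + 5.3 + 8.3 + 2.7 + 6.6 = 38.6.
y-moment: 5.5·500 + 7.0·242 + 3.2·445 + 5.3·551 + 8.3·92 + 2.7·594 + 6.6·162 = 12224.9; centroid 12224.9/38.6 ≈ 316.71.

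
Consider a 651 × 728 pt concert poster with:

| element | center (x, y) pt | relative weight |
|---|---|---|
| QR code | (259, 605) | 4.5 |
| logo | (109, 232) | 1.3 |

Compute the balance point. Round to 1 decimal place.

Σw = 4.5 + 1.3 = 5.8.
Σw·x = 4.5·259 + 1.3·109 = 1307.2, so x̄ = 1307.2/5.8 ≈ 225.38.
Σw·y = 4.5·605 + 1.3·232 = 3024.1, so ȳ = 3024.1/5.8 ≈ 521.40.

(225.4, 521.4)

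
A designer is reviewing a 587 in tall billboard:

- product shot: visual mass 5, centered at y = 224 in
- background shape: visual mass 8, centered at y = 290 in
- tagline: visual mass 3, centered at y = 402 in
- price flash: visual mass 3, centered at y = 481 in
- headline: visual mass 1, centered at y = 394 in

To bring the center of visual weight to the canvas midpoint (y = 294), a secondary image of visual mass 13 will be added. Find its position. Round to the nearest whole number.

y ≈ 248

New total weight: (5 + 8 + 3 + 3 + 1) + 13 = 33.
y: target moment 33×294 = 9702; current 5·224 + 8·290 + 3·402 + 3·481 + 1·394 = 6483; the secondary image supplies 3219, so y = 3219/13 ≈ 247.62.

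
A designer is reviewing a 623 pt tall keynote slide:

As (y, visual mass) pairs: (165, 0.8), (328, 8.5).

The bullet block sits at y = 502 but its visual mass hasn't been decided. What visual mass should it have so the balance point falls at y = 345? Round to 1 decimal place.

Fixed elements: Σw = 0.8 + 8.5 = 9.3, Σw·y = 0.8·165 + 8.5·328 = 2920.0.
Balance at y = 345 requires (2920.0 + w·502) / (9.3 + w) = 345.
Solving: w = (345·9.3 − 2920.0) / (502 − 345) = 288.5 / 157 ≈ 1.84.

w ≈ 1.8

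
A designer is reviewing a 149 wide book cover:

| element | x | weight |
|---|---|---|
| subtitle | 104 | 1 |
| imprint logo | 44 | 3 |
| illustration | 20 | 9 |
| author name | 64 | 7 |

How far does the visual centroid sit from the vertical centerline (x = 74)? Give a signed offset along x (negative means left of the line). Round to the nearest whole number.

Total weight = 1 + 3 + 9 + 7 = 20.
x-moment: 1·104 + 3·44 + 9·20 + 7·64 = 864; centroid 864/20 ≈ 43.20.
Difference: 43.20 − 74 ≈ -30.80.

≈ -31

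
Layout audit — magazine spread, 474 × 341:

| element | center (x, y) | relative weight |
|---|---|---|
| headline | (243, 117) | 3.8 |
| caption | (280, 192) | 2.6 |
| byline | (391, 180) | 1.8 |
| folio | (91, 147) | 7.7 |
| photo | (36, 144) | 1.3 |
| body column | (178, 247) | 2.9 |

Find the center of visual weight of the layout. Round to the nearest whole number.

(180, 164)

Σw = 3.8 + 2.6 + 1.8 + 7.7 + 1.3 + 2.9 = 20.1.
x: (3.8·243 + 2.6·280 + 1.8·391 + 7.7·91 + 1.3·36 + 2.9·178) / 20.1 = 3618.9 / 20.1 ≈ 180.04
y: (3.8·117 + 2.6·192 + 1.8·180 + 7.7·147 + 1.3·144 + 2.9·247) / 20.1 = 3303.2 / 20.1 ≈ 164.34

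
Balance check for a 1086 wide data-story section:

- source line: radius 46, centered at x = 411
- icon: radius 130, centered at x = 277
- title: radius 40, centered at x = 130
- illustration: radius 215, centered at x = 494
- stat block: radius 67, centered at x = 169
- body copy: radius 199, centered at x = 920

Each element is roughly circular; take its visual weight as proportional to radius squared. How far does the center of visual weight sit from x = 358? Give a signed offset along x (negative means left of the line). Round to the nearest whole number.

≈ 235

Weights ∝ r²: source line 46² = 2116, icon 130² = 16900, title 40² = 1600, illustration 215² = 46225, stat block 67² = 4489, body copy 199² = 39601; Σw = 110931.
x: moment 65785687 / weight 110931 ≈ 593.03
Difference: 593.03 − 358 ≈ 235.03.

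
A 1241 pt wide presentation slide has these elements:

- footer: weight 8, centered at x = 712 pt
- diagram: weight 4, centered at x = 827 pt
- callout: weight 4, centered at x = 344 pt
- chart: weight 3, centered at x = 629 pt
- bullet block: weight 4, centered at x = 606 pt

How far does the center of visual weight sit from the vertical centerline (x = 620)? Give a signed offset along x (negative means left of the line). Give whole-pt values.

Weights sum to 8 + 4 + 4 + 3 + 4 = 23.
x-moment: 8·712 + 4·827 + 4·344 + 3·629 + 4·606 = 14691; centroid 14691/23 ≈ 638.74.
Against x = 620, that's 638.74 − 620 = 18.74.

≈ 19 pt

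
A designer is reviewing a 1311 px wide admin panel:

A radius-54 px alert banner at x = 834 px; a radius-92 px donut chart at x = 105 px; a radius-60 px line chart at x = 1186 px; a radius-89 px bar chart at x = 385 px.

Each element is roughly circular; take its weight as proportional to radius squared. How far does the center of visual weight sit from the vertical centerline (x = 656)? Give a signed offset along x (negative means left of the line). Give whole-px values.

≈ -191 px

Weights ∝ r²: alert banner 54² = 2916, donut chart 92² = 8464, line chart 60² = 3600, bar chart 89² = 7921; Σw = 22901.
x-moment: 2916·834 + 8464·105 + 3600·1186 + 7921·385 = 10639849; centroid 10639849/22901 ≈ 464.60.
Against x = 656, that's 464.60 − 656 = -191.40.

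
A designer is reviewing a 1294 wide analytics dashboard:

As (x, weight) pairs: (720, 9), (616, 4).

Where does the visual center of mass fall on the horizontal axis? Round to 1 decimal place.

Σw = 9 + 4 = 13.
Σw·x = 9·720 + 4·616 = 8944, so x̄ = 8944/13 ≈ 688.00.

x ≈ 688.0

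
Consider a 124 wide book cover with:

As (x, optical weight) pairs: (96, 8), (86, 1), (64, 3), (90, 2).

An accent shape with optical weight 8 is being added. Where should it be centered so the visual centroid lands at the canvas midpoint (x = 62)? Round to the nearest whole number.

x ≈ 17

With the accent shape, Σw becomes 8 + 1 + 3 + 2 + 8 = 22.
Along x: (1226 + 8·x) / 22 = 62 (existing moment 8·96 + 1·86 + 3·64 + 2·90 = 1226) ⇒ x = (1364 − 1226) / 8 ≈ 17.25.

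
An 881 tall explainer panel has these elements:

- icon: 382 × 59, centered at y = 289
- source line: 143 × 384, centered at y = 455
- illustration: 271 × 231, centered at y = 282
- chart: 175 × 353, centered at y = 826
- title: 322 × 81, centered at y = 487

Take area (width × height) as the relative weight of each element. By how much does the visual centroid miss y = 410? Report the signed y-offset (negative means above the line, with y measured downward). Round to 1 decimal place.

≈ 85.3

Areas → weights: icon 382·59 = 22538, source line 143·384 = 54912, illustration 271·231 = 62601, chart 175·353 = 61775, title 322·81 = 26082; Σw = 227908.
y-moment: 22538·289 + 54912·455 + 62601·282 + 61775·826 + 26082·487 = 112880008; centroid 112880008/227908 ≈ 495.29.
Against y = 410, that's 495.29 − 410 = 85.29.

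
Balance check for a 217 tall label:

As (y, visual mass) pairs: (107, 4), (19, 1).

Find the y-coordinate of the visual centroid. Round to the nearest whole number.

Total weight = 4 + 1 = 5.
y: (4·107 + 1·19) / 5 = 447 / 5 ≈ 89.40

y ≈ 89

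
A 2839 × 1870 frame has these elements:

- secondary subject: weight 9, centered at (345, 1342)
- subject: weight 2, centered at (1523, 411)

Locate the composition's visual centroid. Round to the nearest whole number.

(559, 1173)

Weights sum to 9 + 2 = 11.
x: (9·345 + 2·1523) / 11 = 6151 / 11 ≈ 559.18
y: (9·1342 + 2·411) / 11 = 12900 / 11 ≈ 1172.73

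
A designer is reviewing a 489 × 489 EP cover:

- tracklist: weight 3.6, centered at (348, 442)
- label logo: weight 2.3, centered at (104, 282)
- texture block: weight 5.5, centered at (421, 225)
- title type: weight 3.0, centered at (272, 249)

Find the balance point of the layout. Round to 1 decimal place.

Σw = 3.6 + 2.3 + 5.5 + 3.0 = 14.4.
x-moment: 3.6·348 + 2.3·104 + 5.5·421 + 3.0·272 = 4623.5; centroid 4623.5/14.4 ≈ 321.08.
y-moment: 3.6·442 + 2.3·282 + 5.5·225 + 3.0·249 = 4224.3; centroid 4224.3/14.4 ≈ 293.35.

(321.1, 293.4)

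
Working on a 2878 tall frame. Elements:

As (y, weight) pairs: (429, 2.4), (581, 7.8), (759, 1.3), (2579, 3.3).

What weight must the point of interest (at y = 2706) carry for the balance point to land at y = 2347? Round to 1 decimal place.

Fixed elements: Σw = 2.4 + 7.8 + 1.3 + 3.3 = 14.8, Σw·y = 2.4·429 + 7.8·581 + 1.3·759 + 3.3·2579 = 15058.8.
For the centroid to hit 2347: (15058.8 + w·2706) / (14.8 + w) = 2347.
Solving: w = (2347·14.8 − 15058.8) / (2706 − 2347) = 19676.8 / 359 ≈ 54.81.

w ≈ 54.8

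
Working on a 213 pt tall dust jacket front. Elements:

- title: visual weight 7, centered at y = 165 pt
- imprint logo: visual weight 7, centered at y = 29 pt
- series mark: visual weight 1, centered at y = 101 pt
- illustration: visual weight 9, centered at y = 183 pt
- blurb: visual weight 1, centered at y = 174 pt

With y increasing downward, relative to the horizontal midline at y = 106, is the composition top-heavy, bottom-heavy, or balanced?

bottom-heavy

Weights sum to 7 + 7 + 1 + 9 + 1 = 25.
Σw·y = 7·165 + 7·29 + 1·101 + 9·183 + 1·174 = 3280, so ȳ = 3280/25 ≈ 131.20.
Since 131.2 is below (larger y than) 106, the composition reads bottom-heavy.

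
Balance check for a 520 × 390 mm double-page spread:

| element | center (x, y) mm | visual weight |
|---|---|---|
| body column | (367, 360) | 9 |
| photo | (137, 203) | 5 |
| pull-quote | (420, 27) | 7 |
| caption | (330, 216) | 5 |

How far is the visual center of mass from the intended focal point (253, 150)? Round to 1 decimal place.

≈ 99.1 mm

Weights sum to 9 + 5 + 7 + 5 = 26.
x: (9·367 + 5·137 + 7·420 + 5·330) / 26 = 8578 / 26 ≈ 329.92
y: (9·360 + 5·203 + 7·27 + 5·216) / 26 = 5524 / 26 ≈ 212.46
From (253, 150): dx = 76.92, dy = 62.46, so the distance is √(dx²+dy²) ≈ 99.09.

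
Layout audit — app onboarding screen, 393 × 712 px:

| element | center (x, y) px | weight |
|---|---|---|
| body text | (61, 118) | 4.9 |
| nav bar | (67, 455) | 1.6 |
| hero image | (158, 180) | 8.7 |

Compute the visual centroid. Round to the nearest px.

(117, 189)

Σw = 4.9 + 1.6 + 8.7 = 15.2.
x-moment: 4.9·61 + 1.6·67 + 8.7·158 = 1780.7; centroid 1780.7/15.2 ≈ 117.15.
y-moment: 4.9·118 + 1.6·455 + 8.7·180 = 2872.2; centroid 2872.2/15.2 ≈ 188.96.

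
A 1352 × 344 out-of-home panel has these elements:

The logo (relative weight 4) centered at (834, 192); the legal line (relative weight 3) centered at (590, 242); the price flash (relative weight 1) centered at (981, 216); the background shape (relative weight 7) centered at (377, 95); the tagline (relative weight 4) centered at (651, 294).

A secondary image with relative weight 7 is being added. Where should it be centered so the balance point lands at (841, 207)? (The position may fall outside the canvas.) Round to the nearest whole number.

After adding the secondary image, total weight = 4 + 3 + 1 + 7 + 4 + 7 = 26.
Along x: (11330 + 7·x) / 26 = 841 (existing moment 4·834 + 3·590 + 1·981 + 7·377 + 4·651 = 11330) ⇒ x = (21866 − 11330) / 7 ≈ 1505.14.
Along y: (3551 + 7·y) / 26 = 207 (existing moment 4·192 + 3·242 + 1·216 + 7·95 + 4·294 = 3551) ⇒ y = (5382 − 3551) / 7 ≈ 261.57.

(1505, 262)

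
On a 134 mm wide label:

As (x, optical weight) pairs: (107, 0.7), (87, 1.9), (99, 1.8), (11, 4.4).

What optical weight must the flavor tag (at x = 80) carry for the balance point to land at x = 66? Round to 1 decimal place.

Known weights sum to 0.7 + 1.9 + 1.8 + 4.4 = 8.8; their moment is 0.7·107 + 1.9·87 + 1.8·99 + 4.4·11 = 466.8.
Set Σw·x/Σw = 66: (466.8 + 80w) = 66·(8.8 + w).
Solving: w = (66·8.8 − 466.8) / (80 − 66) = 114.0 / 14 ≈ 8.14.

w ≈ 8.1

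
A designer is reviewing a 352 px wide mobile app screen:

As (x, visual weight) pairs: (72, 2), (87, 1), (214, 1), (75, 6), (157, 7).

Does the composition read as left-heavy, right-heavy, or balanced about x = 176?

left-heavy

Σw = 2 + 1 + 1 + 6 + 7 = 17.
Σw·x = 2·72 + 1·87 + 1·214 + 6·75 + 7·157 = 1994, so x̄ = 1994/17 ≈ 117.29.
Since 117.3 is left of 176, the composition reads left-heavy.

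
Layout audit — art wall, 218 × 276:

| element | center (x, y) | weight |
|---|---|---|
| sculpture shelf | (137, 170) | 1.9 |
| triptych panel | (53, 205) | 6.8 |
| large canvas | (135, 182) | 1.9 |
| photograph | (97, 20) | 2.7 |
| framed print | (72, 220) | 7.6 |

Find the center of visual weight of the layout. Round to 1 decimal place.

Total weight = 1.9 + 6.8 + 1.9 + 2.7 + 7.6 = 20.9.
x-moment: 1.9·137 + 6.8·53 + 1.9·135 + 2.7·97 + 7.6·72 = 1686.3; centroid 1686.3/20.9 ≈ 80.68.
y-moment: 1.9·170 + 6.8·205 + 1.9·182 + 2.7·20 + 7.6·220 = 3788.8; centroid 3788.8/20.9 ≈ 181.28.

(80.7, 181.3)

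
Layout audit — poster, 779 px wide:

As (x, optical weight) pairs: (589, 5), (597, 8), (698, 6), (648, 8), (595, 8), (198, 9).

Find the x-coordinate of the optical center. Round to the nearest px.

x ≈ 537

Weights sum to 5 + 8 + 6 + 8 + 8 + 9 = 44.
x-moment: 5·589 + 8·597 + 6·698 + 8·648 + 8·595 + 9·198 = 23635; centroid 23635/44 ≈ 537.16.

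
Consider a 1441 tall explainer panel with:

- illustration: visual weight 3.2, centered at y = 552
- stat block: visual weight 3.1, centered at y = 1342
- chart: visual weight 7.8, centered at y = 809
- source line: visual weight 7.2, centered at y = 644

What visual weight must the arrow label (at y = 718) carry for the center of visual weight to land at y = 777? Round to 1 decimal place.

w ≈ 5.5

Fixed elements: Σw = 3.2 + 3.1 + 7.8 + 7.2 = 21.3, Σw·y = 3.2·552 + 3.1·1342 + 7.8·809 + 7.2·644 = 16873.6.
Set Σw·y/Σw = 777: (16873.6 + 718w) = 777·(21.3 + w).
Solving: w = (777·21.3 − 16873.6) / (718 − 777) = -323.5 / -59 ≈ 5.48.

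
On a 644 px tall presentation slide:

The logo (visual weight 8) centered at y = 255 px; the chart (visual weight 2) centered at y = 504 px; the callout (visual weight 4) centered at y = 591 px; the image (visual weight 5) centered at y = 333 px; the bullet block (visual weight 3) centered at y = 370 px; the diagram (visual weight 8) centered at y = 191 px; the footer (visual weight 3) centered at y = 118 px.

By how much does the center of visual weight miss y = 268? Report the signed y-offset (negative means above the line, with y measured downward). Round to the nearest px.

≈ 37 px

Total weight = 8 + 2 + 4 + 5 + 3 + 8 + 3 = 33.
y-moment: 8·255 + 2·504 + 4·591 + 5·333 + 3·370 + 8·191 + 3·118 = 10069; centroid 10069/33 ≈ 305.12.
Offset from y = 268: 305.12 − 268 ≈ 37.12.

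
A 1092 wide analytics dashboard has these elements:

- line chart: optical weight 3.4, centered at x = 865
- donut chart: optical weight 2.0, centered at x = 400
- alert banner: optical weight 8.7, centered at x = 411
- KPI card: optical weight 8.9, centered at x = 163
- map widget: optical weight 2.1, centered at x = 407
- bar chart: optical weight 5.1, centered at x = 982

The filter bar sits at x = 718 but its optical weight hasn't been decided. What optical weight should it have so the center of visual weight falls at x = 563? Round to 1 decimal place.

Fixed elements: Σw = 3.4 + 2.0 + 8.7 + 8.9 + 2.1 + 5.1 = 30.2, Σw·x = 3.4·865 + 2.0·400 + 8.7·411 + 8.9·163 + 2.1·407 + 5.1·982 = 14630.3.
Balance at x = 563 requires (14630.3 + w·718) / (30.2 + w) = 563.
So w = (563·30.2 − 14630.3)/(718 − 563) = 2372.3/155 ≈ 15.31.

w ≈ 15.3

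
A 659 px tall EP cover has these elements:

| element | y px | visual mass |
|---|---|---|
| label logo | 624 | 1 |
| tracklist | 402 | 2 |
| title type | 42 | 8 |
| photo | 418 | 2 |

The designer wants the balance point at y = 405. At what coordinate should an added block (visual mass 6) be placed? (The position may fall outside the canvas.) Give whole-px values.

After adding the added block, total weight = 1 + 2 + 8 + 2 + 6 = 19.
y: target moment 19×405 = 7695; current 1·624 + 2·402 + 8·42 + 2·418 = 2600; the added block supplies 5095, so y = 5095/6 ≈ 849.17.

y ≈ 849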